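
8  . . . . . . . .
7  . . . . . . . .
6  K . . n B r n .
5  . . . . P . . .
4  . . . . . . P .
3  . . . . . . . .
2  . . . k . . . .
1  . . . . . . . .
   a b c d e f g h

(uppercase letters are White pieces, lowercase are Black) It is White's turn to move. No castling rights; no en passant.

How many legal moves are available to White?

White to move; king on a6.
In check: no.
Legal moves: Bg8, Bc8, Bf7, Bd7, Bf5, Bd5, Bc4, Bb3, Ba2, Ka7, Kb6, Ka5, exf6, exd6, g5.
Count: 15.

15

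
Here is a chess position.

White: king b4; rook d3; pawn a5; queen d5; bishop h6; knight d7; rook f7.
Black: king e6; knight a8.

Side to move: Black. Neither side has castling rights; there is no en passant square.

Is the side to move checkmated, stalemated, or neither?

Black to move; black king on e6.
In check: yes, from the white queen on d5.
King squares — d5: attacked by Rd3; e5: attacked by Qd5; f5: attacked by Qd5; d6: attacked by Qd5; f6: attacked by Nd7; d7: attacked by Qd5; e7: attacked by Rf7; f7: attacked by Qd5.
Legal moves for Black: none.
In check with no legal moves → checkmate.

checkmate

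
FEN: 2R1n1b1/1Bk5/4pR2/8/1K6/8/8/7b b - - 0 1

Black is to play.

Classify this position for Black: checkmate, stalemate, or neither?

Black to move; black king on c7.
In check: yes, from the white rook on c8.
King squares — b6: available; c6: attacked by Bb7; d6: available; b7: available; d7: available; b8: attacked by Rc8; c8: attacked by Bb7; d8: attacked by Rc8.
Legal moves for Black: Kd7, Kxb7, Kd6, Kb6.
Black is in check but has 4 legal moves → neither.

neither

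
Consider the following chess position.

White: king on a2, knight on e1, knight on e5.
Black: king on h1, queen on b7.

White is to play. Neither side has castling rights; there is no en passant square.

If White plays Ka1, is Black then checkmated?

no

After Ka1: black king on h1; in check: no.
Black is not in check, so this cannot be checkmate.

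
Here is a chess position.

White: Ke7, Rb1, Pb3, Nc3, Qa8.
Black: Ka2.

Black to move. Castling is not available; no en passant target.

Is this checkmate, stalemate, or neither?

checkmate

Black to move; black king on a2.
In check: yes, from the white knight on c3 and the white queen on a8.
King squares — a1: attacked by Rb1; b1: attacked by Nc3; b2: attacked by Rb1; a3: attacked by Qa8; b3: attacked by Rb1.
Legal moves for Black: none.
In check with no legal moves → checkmate.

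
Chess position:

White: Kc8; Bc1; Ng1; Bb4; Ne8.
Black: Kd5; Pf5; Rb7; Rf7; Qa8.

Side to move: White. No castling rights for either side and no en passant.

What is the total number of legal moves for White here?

0

White to move; king on c8.
In check: yes, from the black queen on a8.
Legal moves: none.
Count: 0.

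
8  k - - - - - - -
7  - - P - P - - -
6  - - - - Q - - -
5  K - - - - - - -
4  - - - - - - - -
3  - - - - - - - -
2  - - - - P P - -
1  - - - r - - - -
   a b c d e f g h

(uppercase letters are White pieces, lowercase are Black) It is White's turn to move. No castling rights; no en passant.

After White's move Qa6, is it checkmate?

After Qa6: black king on a8; in check: yes, from the white queen on a6.
King squares — a7: attacked by Qa6; b7: attacked by Qa6; b8: attacked by Pc7.
Black has no legal moves → checkmate.

yes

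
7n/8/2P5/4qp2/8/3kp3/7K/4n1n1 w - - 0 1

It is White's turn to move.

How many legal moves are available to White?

White to move; king on h2.
In check: yes, from the black queen on e5.
Legal moves: Kh1, Kxg1.
Count: 2.

2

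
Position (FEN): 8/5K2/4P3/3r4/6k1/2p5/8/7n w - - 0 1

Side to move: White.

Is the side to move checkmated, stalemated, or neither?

neither

White to move; white king on f7.
In check: no.
Legal moves for White: Kg8, Kf8, Ke8, Kg7, Ke7, Kg6, Kf6, e7.
White has 8 legal moves and is not in check → neither.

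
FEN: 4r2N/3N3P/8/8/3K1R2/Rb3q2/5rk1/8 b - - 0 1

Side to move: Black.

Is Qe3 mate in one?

After Qe3: white king on d4; in check: yes, from the black queen on e3.
King squares — c3: attacked by Qe3; d3: attacked by Qe3; e3: attacked by Re8; c4: attacked by Bb3; e4: attacked by Qe3; c5: attacked by Qe3; d5: attacked by Bb3; e5: attacked by Qe3.
White has no legal moves → checkmate.

yes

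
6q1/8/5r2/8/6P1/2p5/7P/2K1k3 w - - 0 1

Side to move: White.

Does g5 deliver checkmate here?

After g5: black king on e1; in check: no.
Black is not in check, so this cannot be checkmate.

no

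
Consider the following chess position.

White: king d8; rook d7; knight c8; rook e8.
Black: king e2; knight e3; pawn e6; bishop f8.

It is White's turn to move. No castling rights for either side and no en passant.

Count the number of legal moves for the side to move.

White to move; king on d8.
In check: no.
Legal moves: Rxf8, Ree7, Rxe6, Kc7, Ne7, Na7, Nd6, Nb6, Rh7, Rg7, Rf7, Rde7, Rc7, Rb7, Ra7, Rd6, Rd5, Rd4, Rd3, Rd2+, Rd1.
Count: 21.

21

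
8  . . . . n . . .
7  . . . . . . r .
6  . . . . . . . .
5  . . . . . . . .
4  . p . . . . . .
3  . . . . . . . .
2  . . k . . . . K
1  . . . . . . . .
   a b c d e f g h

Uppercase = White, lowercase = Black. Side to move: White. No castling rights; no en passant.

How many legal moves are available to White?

2

White to move; king on h2.
In check: no.
Legal moves: Kh3, Kh1.
Count: 2.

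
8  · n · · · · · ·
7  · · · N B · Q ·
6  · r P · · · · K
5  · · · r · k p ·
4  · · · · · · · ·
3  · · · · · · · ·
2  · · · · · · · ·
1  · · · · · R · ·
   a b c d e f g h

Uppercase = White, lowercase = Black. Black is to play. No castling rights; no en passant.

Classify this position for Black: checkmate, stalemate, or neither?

neither

Black to move; black king on f5.
In check: yes, from the white rook on f1.
Legal moves for Black: Ke6, Kg4, Ke4.
Black is in check but has 3 legal moves → neither.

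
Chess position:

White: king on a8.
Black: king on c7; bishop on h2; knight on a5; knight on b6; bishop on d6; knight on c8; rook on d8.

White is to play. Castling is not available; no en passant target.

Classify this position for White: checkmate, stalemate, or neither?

checkmate

White to move; white king on a8.
In check: yes, from the black knight on b6.
King squares — a7: attacked by Nc8; b7: attacked by Na5; b8: attacked by Kc7.
Legal moves for White: none.
In check with no legal moves → checkmate.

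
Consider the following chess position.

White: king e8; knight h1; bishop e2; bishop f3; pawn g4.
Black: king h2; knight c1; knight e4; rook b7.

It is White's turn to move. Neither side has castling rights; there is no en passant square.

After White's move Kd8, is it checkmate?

no

After Kd8: black king on h2; in check: no.
Black is not in check, so this cannot be checkmate.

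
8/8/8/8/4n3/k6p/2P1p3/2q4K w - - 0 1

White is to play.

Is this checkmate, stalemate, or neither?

White to move; white king on h1.
In check: yes, from the black queen on c1.
King squares — g1: attacked by Qc1; g2: attacked by Ph3; h2: available.
Legal moves for White: Kh2.
White is in check but has 1 legal move → neither.

neither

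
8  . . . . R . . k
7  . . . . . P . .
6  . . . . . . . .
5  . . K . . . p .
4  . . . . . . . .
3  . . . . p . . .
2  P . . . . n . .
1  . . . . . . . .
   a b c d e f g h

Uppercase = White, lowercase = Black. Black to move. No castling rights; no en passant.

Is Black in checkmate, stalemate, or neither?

neither

Black to move; black king on h8.
In check: yes, from the white rook on e8.
King squares — g7: available; h7: available; g8: attacked by Pf7.
Legal moves for Black: Kh7, Kg7.
Black is in check but has 2 legal moves → neither.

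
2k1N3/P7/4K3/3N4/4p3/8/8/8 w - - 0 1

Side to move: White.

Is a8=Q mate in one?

After a8=Q: black king on c8; in check: yes, from the white queen on a8.
King squares — b7: attacked by Qa8; c7: attacked by Nd5; d7: attacked by Ke6; b8: attacked by Qa8; d8: attacked by Qa8.
Black has no legal moves → checkmate.

yes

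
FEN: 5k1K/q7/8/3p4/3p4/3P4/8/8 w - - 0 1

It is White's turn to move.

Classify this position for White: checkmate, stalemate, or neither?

White to move; white king on h8.
In check: no.
King squares — g7: attacked by Qa7; h7: attacked by Qa7; g8: attacked by Kf8.
Legal moves for White: none.
Not in check and no legal moves → stalemate.

stalemate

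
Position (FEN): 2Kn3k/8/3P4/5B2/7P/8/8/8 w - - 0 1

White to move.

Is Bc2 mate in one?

After Bc2: black king on h8; in check: no.
Black is not in check, so this cannot be checkmate.

no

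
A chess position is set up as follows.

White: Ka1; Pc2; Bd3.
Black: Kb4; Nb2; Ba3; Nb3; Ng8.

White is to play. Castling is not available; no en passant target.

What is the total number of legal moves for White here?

3

White to move; king on a1.
In check: yes, from the black knight on b3.
Legal moves: Ka2, Kb1, cxb3.
Count: 3.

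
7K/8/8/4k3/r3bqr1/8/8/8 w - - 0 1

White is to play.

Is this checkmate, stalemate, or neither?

stalemate

White to move; white king on h8.
In check: no.
King squares — g7: attacked by Rg4; h7: attacked by Be4; g8: attacked by Rg4.
Legal moves for White: none.
Not in check and no legal moves → stalemate.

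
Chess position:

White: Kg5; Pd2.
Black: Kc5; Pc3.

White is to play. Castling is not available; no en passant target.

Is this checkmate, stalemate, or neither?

White to move; white king on g5.
In check: no.
Legal moves for White: Kh6, Kg6, Kf6, Kh5, Kf5, Kh4, Kg4, Kf4, dxc3, d3, d4+.
White has 11 legal moves and is not in check → neither.

neither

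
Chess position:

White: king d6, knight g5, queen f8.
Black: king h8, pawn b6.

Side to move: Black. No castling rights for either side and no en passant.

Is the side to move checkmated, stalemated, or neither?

checkmate

Black to move; black king on h8.
In check: yes, from the white queen on f8.
King squares — g7: attacked by Qf8; h7: attacked by Ng5; g8: attacked by Qf8.
Legal moves for Black: none.
In check with no legal moves → checkmate.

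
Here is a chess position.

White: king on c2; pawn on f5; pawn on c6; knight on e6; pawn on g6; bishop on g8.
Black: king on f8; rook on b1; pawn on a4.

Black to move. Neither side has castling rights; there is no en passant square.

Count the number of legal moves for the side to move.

3

Black to move; king on f8.
In check: yes, from the white knight on e6.
Legal moves: Kxg8, Ke8, Ke7.
Count: 3.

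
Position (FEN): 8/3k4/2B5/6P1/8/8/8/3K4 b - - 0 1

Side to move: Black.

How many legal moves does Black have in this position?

7

Black to move; king on d7.
In check: yes, from the white bishop on c6.
Legal moves: Kd8, Kc8, Ke7, Kc7, Ke6, Kd6, Kxc6.
Count: 7.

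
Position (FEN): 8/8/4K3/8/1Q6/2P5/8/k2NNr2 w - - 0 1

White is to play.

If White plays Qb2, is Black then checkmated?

yes

After Qb2: black king on a1; in check: yes, from the white queen on b2.
King squares — b1: attacked by Qb2; a2: attacked by Qb2; b2: attacked by Nd1.
Black has no legal moves → checkmate.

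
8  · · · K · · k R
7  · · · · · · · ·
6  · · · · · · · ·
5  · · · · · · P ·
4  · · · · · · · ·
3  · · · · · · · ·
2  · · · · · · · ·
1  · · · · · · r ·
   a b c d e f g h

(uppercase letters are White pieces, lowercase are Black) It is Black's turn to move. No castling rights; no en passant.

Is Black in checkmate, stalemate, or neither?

neither

Black to move; black king on g8.
In check: yes, from the white rook on h8.
King squares — f7: available; g7: available; h7: attacked by Rh8; f8: attacked by Rh8; h8: available.
Legal moves for Black: Kxh8, Kg7, Kf7.
Black is in check but has 3 legal moves → neither.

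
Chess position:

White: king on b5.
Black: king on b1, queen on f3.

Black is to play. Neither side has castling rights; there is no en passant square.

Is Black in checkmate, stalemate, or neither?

neither

Black to move; black king on b1.
In check: no.
Legal moves for Black include: Qf8, Qa8, Qf7, Qb7+, Qf6, Qc6+, Qh5+, Qf5+, Qd5+, Qg4, Qf4, Qe4, Qh3, Qg3, Qe3, Qd3+, Qc3, Qb3+, ... (list truncated; more exist).
Black has legal moves and is not in check → neither.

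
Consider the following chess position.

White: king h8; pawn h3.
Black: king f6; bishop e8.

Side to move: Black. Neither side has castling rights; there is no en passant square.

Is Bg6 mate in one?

After Bg6: white king on h8; in check: no.
White is not in check, so this cannot be checkmate.

no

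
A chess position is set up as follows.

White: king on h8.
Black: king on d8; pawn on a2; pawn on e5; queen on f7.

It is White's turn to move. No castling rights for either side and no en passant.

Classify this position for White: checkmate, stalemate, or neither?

White to move; white king on h8.
In check: no.
King squares — g7: attacked by Qf7; h7: attacked by Qf7; g8: attacked by Qf7.
Legal moves for White: none.
Not in check and no legal moves → stalemate.

stalemate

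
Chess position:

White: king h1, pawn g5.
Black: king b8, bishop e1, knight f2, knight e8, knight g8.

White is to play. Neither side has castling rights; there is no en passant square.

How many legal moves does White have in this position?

White to move; king on h1.
In check: yes, from the black knight on f2.
Legal moves: Kh2, Kg2, Kg1.
Count: 3.

3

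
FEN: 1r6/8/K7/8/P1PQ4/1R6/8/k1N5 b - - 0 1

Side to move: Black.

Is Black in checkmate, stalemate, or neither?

checkmate

Black to move; black king on a1.
In check: yes, from the white queen on d4.
King squares — b1: attacked by Rb3; a2: attacked by Nc1; b2: attacked by Rb3.
Legal moves for Black: none.
In check with no legal moves → checkmate.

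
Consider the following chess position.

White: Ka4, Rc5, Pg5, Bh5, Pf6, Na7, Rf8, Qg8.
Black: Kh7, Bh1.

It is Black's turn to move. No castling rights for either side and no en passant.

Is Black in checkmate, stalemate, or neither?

checkmate

Black to move; black king on h7.
In check: yes, from the white queen on g8.
King squares — g6: attacked by Bh5; h6: attacked by Pg5; g7: attacked by Pf6; g8: attacked by Rf8; h8: attacked by Qg8.
Legal moves for Black: none.
In check with no legal moves → checkmate.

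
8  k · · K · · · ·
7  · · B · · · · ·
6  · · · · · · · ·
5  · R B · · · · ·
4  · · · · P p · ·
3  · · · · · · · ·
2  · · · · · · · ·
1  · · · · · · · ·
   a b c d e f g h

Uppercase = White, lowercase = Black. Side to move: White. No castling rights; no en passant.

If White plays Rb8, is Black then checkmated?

yes

After Rb8: black king on a8; in check: yes, from the white rook on b8.
King squares — a7: attacked by Bc5; b7: attacked by Rb8; b8: attacked by Bc7.
Black has no legal moves → checkmate.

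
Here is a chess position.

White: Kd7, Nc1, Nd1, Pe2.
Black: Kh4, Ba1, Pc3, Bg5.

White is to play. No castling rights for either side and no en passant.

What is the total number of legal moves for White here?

15

White to move; king on d7.
In check: no.
Legal moves: Ke8, Kc8, Kc7, Ke6, Kd6, Kc6, Ne3, Nxc3, Nf2, Nb2, Nd3, Nb3, Na2, e3, e4.
Count: 15.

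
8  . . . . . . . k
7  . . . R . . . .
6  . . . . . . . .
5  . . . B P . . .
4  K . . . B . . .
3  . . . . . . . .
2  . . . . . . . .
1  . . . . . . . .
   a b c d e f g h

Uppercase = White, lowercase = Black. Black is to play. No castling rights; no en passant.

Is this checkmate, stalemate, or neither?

Black to move; black king on h8.
In check: no.
King squares — g7: attacked by Rd7; h7: attacked by Be4; g8: attacked by Bd5.
Legal moves for Black: none.
Not in check and no legal moves → stalemate.

stalemate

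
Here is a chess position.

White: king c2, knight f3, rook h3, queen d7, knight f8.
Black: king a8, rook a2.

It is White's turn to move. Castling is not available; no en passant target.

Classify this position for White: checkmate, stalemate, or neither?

neither

White to move; white king on c2.
In check: yes, from the black rook on a2.
King squares — b1: available; c1: available; d1: available; b2: attacked by Ra2; d2: attacked by Ra2; b3: available; c3: available; d3: available.
Legal moves for White: Kd3, Kc3, Kb3, Kd1, Kc1, Kb1.
White is in check but has 6 legal moves → neither.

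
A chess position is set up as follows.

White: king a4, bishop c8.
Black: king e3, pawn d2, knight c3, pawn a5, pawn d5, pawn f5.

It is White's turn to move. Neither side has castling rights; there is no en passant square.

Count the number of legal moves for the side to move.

White to move; king on a4.
In check: yes, from the black knight on c3.
Legal moves: Kxa5, Kb3, Ka3.
Count: 3.

3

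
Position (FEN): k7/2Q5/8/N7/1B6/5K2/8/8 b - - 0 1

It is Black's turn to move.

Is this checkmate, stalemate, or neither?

stalemate

Black to move; black king on a8.
In check: no.
King squares — a7: attacked by Qc7; b7: attacked by Na5; b8: attacked by Qc7.
Legal moves for Black: none.
Not in check and no legal moves → stalemate.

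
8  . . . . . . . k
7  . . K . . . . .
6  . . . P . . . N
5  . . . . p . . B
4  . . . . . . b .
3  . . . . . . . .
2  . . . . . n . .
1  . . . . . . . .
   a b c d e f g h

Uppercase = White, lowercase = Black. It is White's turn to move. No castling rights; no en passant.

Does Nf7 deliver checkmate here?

no

After Nf7: black king on h8; in check: yes, from the white knight on f7.
Black has 3 legal replies: Kg8, Kh7, Kg7.
In check but a legal move exists → not checkmate.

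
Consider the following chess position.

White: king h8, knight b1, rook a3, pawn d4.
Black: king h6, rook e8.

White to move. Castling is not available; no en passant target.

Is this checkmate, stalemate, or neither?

checkmate

White to move; white king on h8.
In check: yes, from the black rook on e8.
King squares — g7: attacked by Kh6; h7: attacked by Kh6; g8: attacked by Re8.
Legal moves for White: none.
In check with no legal moves → checkmate.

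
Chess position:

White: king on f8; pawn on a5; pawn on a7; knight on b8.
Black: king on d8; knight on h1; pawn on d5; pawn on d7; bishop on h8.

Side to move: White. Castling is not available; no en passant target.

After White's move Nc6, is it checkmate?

After Nc6: black king on d8; in check: yes, from the white knight on c6.
Black has 3 legal replies: Kc8, Kc7, dxc6.
In check but a legal move exists → not checkmate.

no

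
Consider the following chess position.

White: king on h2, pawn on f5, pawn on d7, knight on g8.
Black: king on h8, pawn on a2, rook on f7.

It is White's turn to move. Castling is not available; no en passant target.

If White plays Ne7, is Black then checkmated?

no

After Ne7: black king on h8; in check: no.
Black is not in check, so this cannot be checkmate.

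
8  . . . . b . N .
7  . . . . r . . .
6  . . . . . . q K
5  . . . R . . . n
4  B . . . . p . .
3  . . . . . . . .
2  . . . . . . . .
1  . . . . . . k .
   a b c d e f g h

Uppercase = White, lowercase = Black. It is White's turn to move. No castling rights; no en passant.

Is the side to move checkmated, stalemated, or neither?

White to move; white king on h6.
In check: yes, from the black queen on g6.
King squares — g5: attacked by Qg6; h5: attacked by Qg6; g6: attacked by Be8; g7: attacked by Nh5; h7: attacked by Qg6.
Legal moves for White: none.
In check with no legal moves → checkmate.

checkmate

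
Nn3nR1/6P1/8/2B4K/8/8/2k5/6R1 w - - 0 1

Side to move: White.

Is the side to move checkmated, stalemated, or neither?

neither

White to move; white king on h5.
In check: no.
Legal moves for White include: Rh8, Rxf8, Nc7, Nb6, Kh6, Kg5, Kh4, Kg4, Bxf8, Be7, Ba7, Bd6, Bb6, Bd4, Bb4, Be3, Ba3, Bf2, ... (list truncated; more exist).
White has legal moves and is not in check → neither.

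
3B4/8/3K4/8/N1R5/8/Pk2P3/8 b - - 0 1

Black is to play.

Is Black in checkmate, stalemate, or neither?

neither

Black to move; black king on b2.
In check: yes, from the white knight on a4.
King squares — a1: available; b1: available; c1: attacked by Rc4; a2: available; c2: attacked by Rc4; a3: available; b3: attacked by Pa2; c3: attacked by Na4.
Legal moves for Black: Ka3, Kxa2, Kb1, Ka1.
Black is in check but has 4 legal moves → neither.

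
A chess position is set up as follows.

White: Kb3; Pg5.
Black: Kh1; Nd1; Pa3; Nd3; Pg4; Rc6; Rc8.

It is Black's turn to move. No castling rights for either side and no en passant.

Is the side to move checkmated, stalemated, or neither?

neither

Black to move; black king on h1.
In check: no.
Legal moves for Black include: Rh8, Rg8, Rf8, Re8, Rd8, Rb8+, Ra8, R8c7, R6c7, Rh6, Rg6, Rf6, Re6, Rd6, Rb6+, Ra6, Rc5, Rc4, ... (list truncated; more exist).
Black has legal moves and is not in check → neither.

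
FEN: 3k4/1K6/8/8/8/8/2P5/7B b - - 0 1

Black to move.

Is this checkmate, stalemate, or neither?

neither

Black to move; black king on d8.
In check: no.
Legal moves for Black: Ke8, Ke7, Kd7.
Black has 3 legal moves and is not in check → neither.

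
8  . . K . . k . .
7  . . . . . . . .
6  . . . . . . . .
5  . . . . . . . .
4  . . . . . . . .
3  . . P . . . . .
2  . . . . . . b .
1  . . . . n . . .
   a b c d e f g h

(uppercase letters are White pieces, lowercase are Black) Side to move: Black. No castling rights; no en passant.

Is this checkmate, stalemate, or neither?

neither

Black to move; black king on f8.
In check: no.
Legal moves for Black: Kg8, Ke8, Kg7, Kf7, Ke7, Ba8, Bb7+, Bc6, Bd5, Be4, Bh3+, Bf3, Bh1, Bf1, Nf3, Nd3, Nc2.
Black has 17 legal moves and is not in check → neither.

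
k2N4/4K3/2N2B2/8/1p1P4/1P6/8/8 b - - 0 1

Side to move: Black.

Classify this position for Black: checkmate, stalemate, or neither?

Black to move; black king on a8.
In check: no.
King squares — a7: attacked by Nc6; b7: attacked by Nd8; b8: attacked by Nc6.
Legal moves for Black: none.
Not in check and no legal moves → stalemate.

stalemate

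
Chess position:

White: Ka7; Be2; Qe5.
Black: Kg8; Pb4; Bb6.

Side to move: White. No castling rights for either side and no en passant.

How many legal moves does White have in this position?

White to move; king on a7.
In check: yes, from the black bishop on b6.
Legal moves: Kb8, Ka8, Kb7, Kxb6, Ka6.
Count: 5.

5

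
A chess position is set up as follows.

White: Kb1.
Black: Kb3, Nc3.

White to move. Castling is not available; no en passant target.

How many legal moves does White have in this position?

2

White to move; king on b1.
In check: yes, from the black knight on c3.
Legal moves: Kc1, Ka1.
Count: 2.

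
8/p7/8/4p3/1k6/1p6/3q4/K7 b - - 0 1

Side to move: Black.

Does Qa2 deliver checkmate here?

After Qa2: white king on a1; in check: yes, from the black queen on a2.
King squares — b1: attacked by Qa2; a2: attacked by Pb3; b2: attacked by Qa2.
White has no legal moves → checkmate.

yes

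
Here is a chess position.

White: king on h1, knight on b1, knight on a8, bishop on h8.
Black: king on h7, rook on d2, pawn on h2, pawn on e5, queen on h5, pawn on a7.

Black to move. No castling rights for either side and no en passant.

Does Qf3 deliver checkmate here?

yes

After Qf3: white king on h1; in check: yes, from the black queen on f3.
King squares — g1: attacked by Ph2; g2: attacked by Rd2; h2: attacked by Rd2.
White has no legal moves → checkmate.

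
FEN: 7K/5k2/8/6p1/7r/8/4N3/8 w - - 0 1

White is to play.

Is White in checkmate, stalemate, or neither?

White to move; white king on h8.
In check: yes, from the black rook on h4.
King squares — g7: attacked by Kf7; h7: attacked by Rh4; g8: attacked by Kf7.
Legal moves for White: none.
In check with no legal moves → checkmate.

checkmate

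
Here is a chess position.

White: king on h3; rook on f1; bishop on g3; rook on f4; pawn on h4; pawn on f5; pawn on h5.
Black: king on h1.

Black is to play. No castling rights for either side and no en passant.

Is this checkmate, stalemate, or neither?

Black to move; black king on h1.
In check: yes, from the white rook on f1.
King squares — g1: attacked by Rf1; g2: attacked by Kh3; h2: attacked by Bg3.
Legal moves for Black: none.
In check with no legal moves → checkmate.

checkmate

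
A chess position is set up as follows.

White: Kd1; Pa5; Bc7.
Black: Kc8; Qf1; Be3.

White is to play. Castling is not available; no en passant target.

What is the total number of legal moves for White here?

White to move; king on d1.
In check: yes, from the black queen on f1.
Legal moves: Kc2.
Count: 1.

1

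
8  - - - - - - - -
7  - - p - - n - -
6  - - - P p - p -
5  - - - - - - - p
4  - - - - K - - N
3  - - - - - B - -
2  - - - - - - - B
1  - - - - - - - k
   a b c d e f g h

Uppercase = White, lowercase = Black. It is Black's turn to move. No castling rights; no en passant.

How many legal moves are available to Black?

Black to move; king on h1.
In check: yes, from the white bishop on f3.
Legal moves: Kxh2.
Count: 1.

1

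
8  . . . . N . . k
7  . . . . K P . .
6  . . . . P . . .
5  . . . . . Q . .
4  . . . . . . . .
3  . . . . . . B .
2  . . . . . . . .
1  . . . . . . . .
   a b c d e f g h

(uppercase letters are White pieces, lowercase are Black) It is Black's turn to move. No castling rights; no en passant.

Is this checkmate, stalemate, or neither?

stalemate

Black to move; black king on h8.
In check: no.
King squares — g7: attacked by Ne8; h7: attacked by Qf5; g8: attacked by Pf7.
Legal moves for Black: none.
Not in check and no legal moves → stalemate.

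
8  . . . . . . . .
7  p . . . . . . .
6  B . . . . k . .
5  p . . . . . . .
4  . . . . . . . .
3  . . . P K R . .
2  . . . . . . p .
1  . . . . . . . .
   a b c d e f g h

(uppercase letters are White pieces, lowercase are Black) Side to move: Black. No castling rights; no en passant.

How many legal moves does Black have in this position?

6

Black to move; king on f6.
In check: yes, from the white rook on f3.
Legal moves: Kg7, Ke7, Kg6, Ke6, Kg5, Ke5.
Count: 6.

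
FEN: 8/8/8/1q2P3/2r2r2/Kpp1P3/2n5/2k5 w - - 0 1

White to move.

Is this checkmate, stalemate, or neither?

White to move; white king on a3.
In check: yes, from the black knight on c2.
King squares — a2: attacked by Pb3; b2: attacked by Kc1; b3: attacked by Qb5; a4: attacked by Rc4; b4: attacked by Nc2.
Legal moves for White: none.
In check with no legal moves → checkmate.

checkmate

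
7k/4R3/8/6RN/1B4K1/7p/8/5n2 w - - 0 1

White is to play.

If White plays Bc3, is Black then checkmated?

After Bc3: black king on h8; in check: yes, from the white bishop on c3.
King squares — g7: attacked by Bc3; h7: attacked by Re7; g8: attacked by Rg5.
Black has no legal moves → checkmate.

yes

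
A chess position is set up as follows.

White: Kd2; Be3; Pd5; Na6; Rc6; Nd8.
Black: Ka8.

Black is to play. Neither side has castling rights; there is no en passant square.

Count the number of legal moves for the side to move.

0

Black to move; king on a8.
In check: no.
Legal moves: none.
Count: 0.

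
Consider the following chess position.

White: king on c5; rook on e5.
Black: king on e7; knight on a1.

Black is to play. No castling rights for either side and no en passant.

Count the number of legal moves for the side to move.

Black to move; king on e7.
In check: yes, from the white rook on e5.
Legal moves: Kf8, Kd8, Kf7, Kd7, Kf6.
Count: 5.

5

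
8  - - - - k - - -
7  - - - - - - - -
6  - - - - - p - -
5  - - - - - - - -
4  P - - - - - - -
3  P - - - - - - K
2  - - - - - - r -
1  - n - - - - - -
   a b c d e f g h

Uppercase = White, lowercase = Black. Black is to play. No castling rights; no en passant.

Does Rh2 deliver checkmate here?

After Rh2: white king on h3; in check: yes, from the black rook on h2.
White has 3 legal replies: Kg4, Kg3, Kxh2.
In check but a legal move exists → not checkmate.

no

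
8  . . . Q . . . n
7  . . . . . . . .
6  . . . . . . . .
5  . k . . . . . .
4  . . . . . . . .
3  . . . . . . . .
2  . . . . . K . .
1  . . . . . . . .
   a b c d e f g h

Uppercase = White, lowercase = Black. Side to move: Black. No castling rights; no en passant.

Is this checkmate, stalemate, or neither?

neither

Black to move; black king on b5.
In check: no.
Legal moves for Black: Nf7, Ng6, Kc6, Ka6, Kc5, Kc4, Kb4, Ka4.
Black has 8 legal moves and is not in check → neither.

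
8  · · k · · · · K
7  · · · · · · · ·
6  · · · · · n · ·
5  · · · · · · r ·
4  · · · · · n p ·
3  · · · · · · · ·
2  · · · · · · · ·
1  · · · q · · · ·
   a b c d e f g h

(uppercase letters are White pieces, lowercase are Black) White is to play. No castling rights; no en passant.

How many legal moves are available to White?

White to move; king on h8.
In check: no.
Legal moves: none.
Count: 0.

0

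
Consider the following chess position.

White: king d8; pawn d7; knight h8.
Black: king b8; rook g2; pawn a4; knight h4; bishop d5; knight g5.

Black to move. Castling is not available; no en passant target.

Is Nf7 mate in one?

no

After Nf7: white king on d8; in check: yes, from the black knight on f7.
White has 3 legal replies: Ke8, Ke7, Nxf7.
In check but a legal move exists → not checkmate.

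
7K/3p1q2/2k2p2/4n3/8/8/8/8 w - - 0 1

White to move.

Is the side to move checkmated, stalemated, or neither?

White to move; white king on h8.
In check: no.
King squares — g7: attacked by Qf7; h7: attacked by Qf7; g8: attacked by Qf7.
Legal moves for White: none.
Not in check and no legal moves → stalemate.

stalemate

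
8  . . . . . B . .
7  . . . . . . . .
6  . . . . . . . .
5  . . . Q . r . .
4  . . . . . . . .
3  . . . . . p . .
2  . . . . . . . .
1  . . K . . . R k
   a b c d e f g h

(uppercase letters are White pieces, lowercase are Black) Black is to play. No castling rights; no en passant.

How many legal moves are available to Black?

2

Black to move; king on h1.
In check: yes, from the white rook on g1.
Legal moves: Kh2, Kxg1.
Count: 2.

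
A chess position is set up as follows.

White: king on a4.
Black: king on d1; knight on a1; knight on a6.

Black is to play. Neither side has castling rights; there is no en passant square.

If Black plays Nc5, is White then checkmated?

After Nc5: white king on a4; in check: yes, from the black knight on c5.
White has 4 legal replies: Kb5, Ka5, Kb4, Ka3.
In check but a legal move exists → not checkmate.

no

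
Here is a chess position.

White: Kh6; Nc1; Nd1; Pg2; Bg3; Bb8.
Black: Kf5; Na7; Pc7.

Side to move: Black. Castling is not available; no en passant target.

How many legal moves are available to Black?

9

Black to move; king on f5.
In check: no.
Legal moves: Nc8, Nc6, Nb5, Kf6, Ke6, Kg4, Ke4, c6, c5.
Count: 9.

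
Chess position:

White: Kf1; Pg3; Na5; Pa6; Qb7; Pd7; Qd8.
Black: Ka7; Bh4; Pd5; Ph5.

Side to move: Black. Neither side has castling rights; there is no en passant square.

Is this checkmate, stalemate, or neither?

checkmate

Black to move; black king on a7.
In check: yes, from the white queen on b7.
King squares — a6: attacked by Qb7; b6: attacked by Qb7; b7: attacked by Na5; a8: attacked by Qb7; b8: attacked by Qb7.
Legal moves for Black: none.
In check with no legal moves → checkmate.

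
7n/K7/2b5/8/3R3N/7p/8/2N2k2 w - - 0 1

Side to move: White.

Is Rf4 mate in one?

no

After Rf4: black king on f1; in check: yes, from the white rook on f4.
Black has 3 legal replies: Kg1, Ke1, Bf3.
In check but a legal move exists → not checkmate.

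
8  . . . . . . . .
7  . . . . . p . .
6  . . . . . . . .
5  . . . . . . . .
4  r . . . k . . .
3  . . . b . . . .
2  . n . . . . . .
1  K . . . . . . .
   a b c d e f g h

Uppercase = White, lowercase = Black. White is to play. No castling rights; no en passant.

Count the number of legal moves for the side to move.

1

White to move; king on a1.
In check: yes, from the black rook on a4.
Legal moves: Kxb2.
Count: 1.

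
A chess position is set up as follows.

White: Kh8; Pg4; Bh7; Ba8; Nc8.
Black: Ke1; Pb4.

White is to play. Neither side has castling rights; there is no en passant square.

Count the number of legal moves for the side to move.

White to move; king on h8.
In check: no.
Legal moves: Kg8, Kg7, Ne7, Na7, Nd6, Nb6, Bb7, Bc6, Bd5, Bae4, Bf3, Bg2, Bh1, Bg8, Bg6, Bf5, Bhe4, Bd3, Bc2, Bb1, g5.
Count: 21.

21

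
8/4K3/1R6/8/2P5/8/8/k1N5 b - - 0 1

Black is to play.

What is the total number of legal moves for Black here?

0

Black to move; king on a1.
In check: no.
Legal moves: none.
Count: 0.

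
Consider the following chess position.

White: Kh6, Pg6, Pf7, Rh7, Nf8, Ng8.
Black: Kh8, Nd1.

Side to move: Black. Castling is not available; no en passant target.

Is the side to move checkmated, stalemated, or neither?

Black to move; black king on h8.
In check: yes, from the white rook on h7.
King squares — g7: attacked by Kh6; h7: attacked by Pg6; g8: attacked by Pf7.
Legal moves for Black: none.
In check with no legal moves → checkmate.

checkmate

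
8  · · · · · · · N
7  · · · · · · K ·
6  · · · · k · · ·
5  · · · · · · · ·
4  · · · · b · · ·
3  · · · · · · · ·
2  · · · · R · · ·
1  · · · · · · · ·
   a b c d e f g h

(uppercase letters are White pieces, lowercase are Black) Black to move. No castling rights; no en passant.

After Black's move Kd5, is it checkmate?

no

After Kd5: white king on g7; in check: no.
White is not in check, so this cannot be checkmate.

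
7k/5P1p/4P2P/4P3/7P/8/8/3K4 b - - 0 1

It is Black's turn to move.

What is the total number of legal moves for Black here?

0

Black to move; king on h8.
In check: no.
Legal moves: none.
Count: 0.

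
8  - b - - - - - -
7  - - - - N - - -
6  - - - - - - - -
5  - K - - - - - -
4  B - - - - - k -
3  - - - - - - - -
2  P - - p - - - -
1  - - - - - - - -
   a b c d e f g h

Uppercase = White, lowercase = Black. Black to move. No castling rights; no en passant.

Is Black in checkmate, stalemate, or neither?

Black to move; black king on g4.
In check: no.
Legal moves for Black: Bc7, Ba7, Bd6, Be5, Bf4, Bg3, Bh2, Kh5, Kg5, Kh4, Kf4, Kh3, Kg3, Kf3, d1=Q, d1=R, d1=B, d1=N.
Black has 18 legal moves and is not in check → neither.

neither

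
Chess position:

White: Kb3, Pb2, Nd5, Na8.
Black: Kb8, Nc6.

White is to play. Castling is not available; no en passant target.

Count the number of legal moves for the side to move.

16

White to move; king on b3.
In check: no.
Legal moves: Nac7, Nab6, Ne7, Ndc7, Nf6, Ndb6, Nf4, Nb4, Ne3, Nc3, Kc4, Ka4, Kc3, Ka3, Kc2, Ka2.
Count: 16.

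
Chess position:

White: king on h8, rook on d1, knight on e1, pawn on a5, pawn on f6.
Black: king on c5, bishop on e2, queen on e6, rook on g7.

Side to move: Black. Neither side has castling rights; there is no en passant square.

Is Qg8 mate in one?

After Qg8: white king on h8; in check: yes, from the black queen on g8.
King squares — g7: attacked by Qg8; h7: attacked by Rg7; g8: attacked by Rg7.
White has no legal moves → checkmate.

yes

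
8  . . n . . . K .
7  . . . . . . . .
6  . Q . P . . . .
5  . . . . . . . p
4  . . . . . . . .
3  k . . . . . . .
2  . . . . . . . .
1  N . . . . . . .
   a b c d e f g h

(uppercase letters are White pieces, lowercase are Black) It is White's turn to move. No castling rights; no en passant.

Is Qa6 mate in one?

no

After Qa6: black king on a3; in check: yes, from the white queen on a6.
Black has 2 legal replies: Kb4, Kb2.
In check but a legal move exists → not checkmate.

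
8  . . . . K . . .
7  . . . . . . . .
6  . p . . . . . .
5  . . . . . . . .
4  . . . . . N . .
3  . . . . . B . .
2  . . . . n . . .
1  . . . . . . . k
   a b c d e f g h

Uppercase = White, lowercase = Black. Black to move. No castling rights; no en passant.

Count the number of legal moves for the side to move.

2

Black to move; king on h1.
In check: yes, from the white bishop on f3.
Legal moves: Kh2, Kg1.
Count: 2.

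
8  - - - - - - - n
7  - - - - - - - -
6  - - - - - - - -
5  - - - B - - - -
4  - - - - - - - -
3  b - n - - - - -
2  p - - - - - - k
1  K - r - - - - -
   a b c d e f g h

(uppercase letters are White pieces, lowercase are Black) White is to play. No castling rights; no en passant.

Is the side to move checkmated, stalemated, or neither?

White to move; white king on a1.
In check: yes, from the black rook on c1.
King squares — b1: attacked by Rc1; a2: attacked by Nc3; b2: attacked by Ba3.
Legal moves for White: none.
In check with no legal moves → checkmate.

checkmate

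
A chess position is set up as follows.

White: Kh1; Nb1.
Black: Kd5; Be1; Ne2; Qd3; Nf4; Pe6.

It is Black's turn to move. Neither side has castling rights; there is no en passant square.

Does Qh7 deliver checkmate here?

yes

After Qh7: white king on h1; in check: yes, from the black queen on h7.
King squares — g1: attacked by Ne2; g2: attacked by Nf4; h2: attacked by Qh7.
White has no legal moves → checkmate.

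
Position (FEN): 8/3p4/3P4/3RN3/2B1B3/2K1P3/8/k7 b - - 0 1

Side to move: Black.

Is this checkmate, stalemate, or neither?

Black to move; black king on a1.
In check: no.
King squares — b1: attacked by Be4; a2: attacked by Bc4; b2: attacked by Kc3.
Legal moves for Black: none.
Not in check and no legal moves → stalemate.

stalemate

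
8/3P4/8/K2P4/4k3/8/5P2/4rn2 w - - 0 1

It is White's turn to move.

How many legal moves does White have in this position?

White to move; king on a5.
In check: no.
Legal moves: Kb6, Ka6, Kb5, Kb4, Ka4, d8=Q, d8=R, d8=B, d8=N, d6, f3+, f4.
Count: 12.

12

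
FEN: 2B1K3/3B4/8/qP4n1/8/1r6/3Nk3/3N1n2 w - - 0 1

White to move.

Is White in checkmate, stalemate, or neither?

neither

White to move; white king on e8.
In check: no.
Legal moves for White include: Kf8, Ke7, Bb7, Ba6, Be6, Bc6, Bf5, Bg4+, Bh3, Ne4, Nc4, Nf3, Nxb3, Nxf1, Nb1, Ne3, Nc3+, Nf2, ... (list truncated; more exist).
White has legal moves and is not in check → neither.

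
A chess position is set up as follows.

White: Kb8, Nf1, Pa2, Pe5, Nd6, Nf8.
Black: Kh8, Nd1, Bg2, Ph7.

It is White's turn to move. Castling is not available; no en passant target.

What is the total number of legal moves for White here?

White to move; king on b8.
In check: no.
Legal moves: Nxh7, Nd7, Ng6+, Ne6, Kc8, Kc7, Ka7, Ne8, Nc8, Nf7+, Nb7, Nf5, Nb5, Ne4, Nc4, Ng3, Ne3, Nh2, Nd2, e6, a3, a4.
Count: 22.

22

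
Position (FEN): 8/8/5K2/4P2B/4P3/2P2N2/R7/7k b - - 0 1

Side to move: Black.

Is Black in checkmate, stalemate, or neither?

stalemate

Black to move; black king on h1.
In check: no.
King squares — g1: attacked by Nf3; g2: attacked by Ra2; h2: attacked by Ra2.
Legal moves for Black: none.
Not in check and no legal moves → stalemate.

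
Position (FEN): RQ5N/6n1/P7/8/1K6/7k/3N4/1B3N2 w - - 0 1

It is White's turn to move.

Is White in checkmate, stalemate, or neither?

neither

White to move; white king on b4.
In check: no.
Legal moves for White include: Nf7, Ng6, Qg8, Qf8, Qe8, Qd8, Qc8+, Qc7, Qb7, Qa7, Qd6, Qb6, Qe5, Qb5, Qf4, Qg3#, Qh2+, Ra7, ... (list truncated; more exist).
White has legal moves and is not in check → neither.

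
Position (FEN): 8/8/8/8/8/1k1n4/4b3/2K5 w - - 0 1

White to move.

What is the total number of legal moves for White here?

2

White to move; king on c1.
In check: yes, from the black knight on d3.
Legal moves: Kd2, Kb1.
Count: 2.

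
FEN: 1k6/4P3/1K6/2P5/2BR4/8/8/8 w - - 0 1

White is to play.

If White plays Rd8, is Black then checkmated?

yes

After Rd8: black king on b8; in check: yes, from the white rook on d8.
King squares — a7: attacked by Kb6; b7: attacked by Kb6; c7: attacked by Kb6; a8: attacked by Rd8; c8: attacked by Rd8.
Black has no legal moves → checkmate.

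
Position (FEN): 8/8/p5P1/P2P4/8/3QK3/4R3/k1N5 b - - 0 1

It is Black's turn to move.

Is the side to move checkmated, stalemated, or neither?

Black to move; black king on a1.
In check: no.
King squares — b1: attacked by Qd3; a2: attacked by Nc1; b2: attacked by Re2.
Legal moves for Black: none.
Not in check and no legal moves → stalemate.

stalemate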